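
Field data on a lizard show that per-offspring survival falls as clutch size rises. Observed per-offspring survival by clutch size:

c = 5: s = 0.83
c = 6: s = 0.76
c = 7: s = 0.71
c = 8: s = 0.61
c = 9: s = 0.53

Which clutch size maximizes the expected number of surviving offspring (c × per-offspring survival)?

Expected surviving offspring = c × s(c):
  c=5: 5 × 0.83 = 4.150
  c=6: 6 × 0.76 = 4.560
  c=7: 7 × 0.71 = 4.970
  c=8: 8 × 0.61 = 4.880
  c=9: 9 × 0.53 = 4.770
Maximum at c = 7 (4.970 surviving offspring).

7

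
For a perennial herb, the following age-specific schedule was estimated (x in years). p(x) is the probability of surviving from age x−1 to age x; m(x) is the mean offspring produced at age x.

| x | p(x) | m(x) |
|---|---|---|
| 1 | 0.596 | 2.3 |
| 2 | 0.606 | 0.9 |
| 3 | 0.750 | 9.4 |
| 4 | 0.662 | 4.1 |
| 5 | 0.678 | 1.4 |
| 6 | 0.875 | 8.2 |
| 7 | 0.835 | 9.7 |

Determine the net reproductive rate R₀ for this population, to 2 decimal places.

6.88

Survivorship from birth: l_x = p_1·p_2·…·p_x.
  l_1 = 0.59600
  l_2 = 0.36118
  l_3 = 0.27088
  l_4 = 0.17932
  l_5 = 0.12158
  l_6 = 0.10638
  l_7 = 0.08883
R₀ = Σ l_x m(x):
  age 1: 0.59600 × 2.3 = 1.3708
  age 2: 0.36118 × 0.9 = 0.3251
  age 3: 0.27088 × 9.4 = 2.5463
  age 4: 0.17932 × 4.1 = 0.7352
  age 5: 0.12158 × 1.4 = 0.1702
  age 6: 0.10638 × 8.2 = 0.8723
  age 7: 0.08883 × 9.7 = 0.8617
R₀ = 1.3708 + 0.3251 + 2.5463 + 0.7352 + 0.1702 + 0.8723 + 0.8617 = 6.8815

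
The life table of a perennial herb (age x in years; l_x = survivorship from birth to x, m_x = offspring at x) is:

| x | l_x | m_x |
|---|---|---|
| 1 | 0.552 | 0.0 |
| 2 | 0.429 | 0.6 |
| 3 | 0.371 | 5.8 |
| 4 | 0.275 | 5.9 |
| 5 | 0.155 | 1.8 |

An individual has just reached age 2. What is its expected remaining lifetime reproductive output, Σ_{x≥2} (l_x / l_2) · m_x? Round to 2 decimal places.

l_2 = 0.429. Conditional survival from age 2 to x is l_x / l_2.
  x=2: (0.429/0.429) × 0.6 = 0.6000
  x=3: (0.371/0.429) × 5.8 = 5.0159
  x=4: (0.275/0.429) × 5.9 = 3.7821
  x=5: (0.155/0.429) × 1.8 = 0.6503
Sum = 0.6000 + 5.0159 + 3.7821 + 0.6503 = 10.0483

10.05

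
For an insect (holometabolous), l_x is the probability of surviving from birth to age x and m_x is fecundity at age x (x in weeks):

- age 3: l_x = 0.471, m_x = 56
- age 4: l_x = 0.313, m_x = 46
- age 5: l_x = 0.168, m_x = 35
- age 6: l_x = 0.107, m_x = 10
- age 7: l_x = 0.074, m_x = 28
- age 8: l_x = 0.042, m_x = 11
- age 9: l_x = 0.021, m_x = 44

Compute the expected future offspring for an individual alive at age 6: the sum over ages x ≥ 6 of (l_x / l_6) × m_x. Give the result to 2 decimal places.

42.32

l_6 = 0.107. Conditional survival from age 6 to x is l_x / l_6.
  x=6: (0.107/0.107) × 10 = 10.0000
  x=7: (0.074/0.107) × 28 = 19.3645
  x=8: (0.042/0.107) × 11 = 4.3178
  x=9: (0.021/0.107) × 44 = 8.6355
Sum = 10.0000 + 19.3645 + 4.3178 + 8.6355 = 42.3178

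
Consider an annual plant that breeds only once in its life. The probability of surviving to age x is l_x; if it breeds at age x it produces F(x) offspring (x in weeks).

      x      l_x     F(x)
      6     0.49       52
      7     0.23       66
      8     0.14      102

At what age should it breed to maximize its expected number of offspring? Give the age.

6

Expected offspring if breeding at age x = l_x × F(x):
  age 6: 0.49 × 52 = 25.480
  age 7: 0.23 × 66 = 15.180
  age 8: 0.14 × 102 = 14.280
Maximum at age 6 (25.480).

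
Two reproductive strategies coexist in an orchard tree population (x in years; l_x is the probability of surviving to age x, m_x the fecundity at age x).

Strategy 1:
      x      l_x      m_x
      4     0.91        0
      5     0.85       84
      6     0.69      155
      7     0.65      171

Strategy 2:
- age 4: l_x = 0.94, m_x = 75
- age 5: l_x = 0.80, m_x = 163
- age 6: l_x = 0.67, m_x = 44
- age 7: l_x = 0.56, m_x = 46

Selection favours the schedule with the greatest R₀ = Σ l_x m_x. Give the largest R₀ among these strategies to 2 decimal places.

Strategy 1: R₀ = 0.91×0 + 0.85×84 + 0.69×155 + 0.65×171 = 289.5000
Strategy 2: R₀ = 0.94×75 + 0.80×163 + 0.67×44 + 0.56×46 = 256.1400
Highest R₀: strategy 1 with 289.5000.

289.50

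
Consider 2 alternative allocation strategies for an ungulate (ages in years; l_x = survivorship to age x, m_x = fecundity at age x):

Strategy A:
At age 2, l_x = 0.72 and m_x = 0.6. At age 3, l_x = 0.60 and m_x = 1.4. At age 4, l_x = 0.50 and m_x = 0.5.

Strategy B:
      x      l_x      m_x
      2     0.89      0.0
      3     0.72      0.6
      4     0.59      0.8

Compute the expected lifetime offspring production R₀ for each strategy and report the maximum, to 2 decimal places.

1.52

Strategy A: R₀ = 0.72×0.6 + 0.60×1.4 + 0.50×0.5 = 1.5220
Strategy B: R₀ = 0.89×0.0 + 0.72×0.6 + 0.59×0.8 = 0.9040
Highest R₀: strategy A with 1.5220.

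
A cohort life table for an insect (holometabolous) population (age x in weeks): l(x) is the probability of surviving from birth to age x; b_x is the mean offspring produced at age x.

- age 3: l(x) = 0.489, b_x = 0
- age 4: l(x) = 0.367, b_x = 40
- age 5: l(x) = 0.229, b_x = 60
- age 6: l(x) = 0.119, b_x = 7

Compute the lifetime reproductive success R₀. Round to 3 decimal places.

R₀ = Σ l(x) b_x:
  age 3: 0.489 × 0 = 0.0000
  age 4: 0.367 × 40 = 14.6800
  age 5: 0.229 × 60 = 13.7400
  age 6: 0.119 × 7 = 0.8330
R₀ = 0.0000 + 14.6800 + 13.7400 + 0.8330 = 29.2530

29.253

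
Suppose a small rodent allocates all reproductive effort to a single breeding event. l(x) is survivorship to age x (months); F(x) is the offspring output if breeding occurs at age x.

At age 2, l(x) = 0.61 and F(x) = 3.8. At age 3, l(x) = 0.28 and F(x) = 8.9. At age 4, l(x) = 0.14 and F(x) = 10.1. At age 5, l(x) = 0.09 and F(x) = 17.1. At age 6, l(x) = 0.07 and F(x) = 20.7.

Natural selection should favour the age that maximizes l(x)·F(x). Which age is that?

Expected offspring if breeding at age x = l(x) × F(x):
  age 2: 0.61 × 3.8 = 2.318
  age 3: 0.28 × 8.9 = 2.492
  age 4: 0.14 × 10.1 = 1.414
  age 5: 0.09 × 17.1 = 1.539
  age 6: 0.07 × 20.7 = 1.449
Maximum at age 3 (2.492).

3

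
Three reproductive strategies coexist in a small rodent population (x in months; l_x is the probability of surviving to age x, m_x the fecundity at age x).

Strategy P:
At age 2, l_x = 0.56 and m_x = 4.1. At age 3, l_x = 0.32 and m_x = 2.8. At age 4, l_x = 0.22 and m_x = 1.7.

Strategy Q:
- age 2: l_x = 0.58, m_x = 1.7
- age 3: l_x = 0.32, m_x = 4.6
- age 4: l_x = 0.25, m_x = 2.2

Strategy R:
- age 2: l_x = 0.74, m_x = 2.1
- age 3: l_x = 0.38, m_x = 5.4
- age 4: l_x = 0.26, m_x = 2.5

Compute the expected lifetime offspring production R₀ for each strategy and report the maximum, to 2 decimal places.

Strategy P: R₀ = 0.56×4.1 + 0.32×2.8 + 0.22×1.7 = 3.5660
Strategy Q: R₀ = 0.58×1.7 + 0.32×4.6 + 0.25×2.2 = 3.0080
Strategy R: R₀ = 0.74×2.1 + 0.38×5.4 + 0.26×2.5 = 4.2560
Highest R₀: strategy R with 4.2560.

4.26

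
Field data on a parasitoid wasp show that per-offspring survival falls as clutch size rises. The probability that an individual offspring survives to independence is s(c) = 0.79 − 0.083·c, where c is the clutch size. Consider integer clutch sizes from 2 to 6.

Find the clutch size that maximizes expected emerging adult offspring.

5

Expected emerging adult offspring = c × s(c):
  c=2: 2 × 0.624 = 1.248
  c=3: 3 × 0.541 = 1.623
  c=4: 4 × 0.458 = 1.832
  c=5: 5 × 0.375 = 1.875
  c=6: 6 × 0.292 = 1.752
Maximum at c = 5 (1.875 emerging adult offspring).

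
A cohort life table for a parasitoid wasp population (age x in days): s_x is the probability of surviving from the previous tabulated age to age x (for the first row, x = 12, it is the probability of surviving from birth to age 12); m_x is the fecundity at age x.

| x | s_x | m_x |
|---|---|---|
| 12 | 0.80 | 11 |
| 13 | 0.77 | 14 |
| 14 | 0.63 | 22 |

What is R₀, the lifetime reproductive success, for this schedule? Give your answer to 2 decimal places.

Survivorship from birth: l_x = s_12·s_13·…·s_x.
  l_12 = 0.80000
  l_13 = 0.61600
  l_14 = 0.38808
R₀ = Σ l_x m_x:
  age 12: 0.80000 × 11 = 8.8000
  age 13: 0.61600 × 14 = 8.6240
  age 14: 0.38808 × 22 = 8.5378
R₀ = 8.8000 + 8.6240 + 8.5378 = 25.9618

25.96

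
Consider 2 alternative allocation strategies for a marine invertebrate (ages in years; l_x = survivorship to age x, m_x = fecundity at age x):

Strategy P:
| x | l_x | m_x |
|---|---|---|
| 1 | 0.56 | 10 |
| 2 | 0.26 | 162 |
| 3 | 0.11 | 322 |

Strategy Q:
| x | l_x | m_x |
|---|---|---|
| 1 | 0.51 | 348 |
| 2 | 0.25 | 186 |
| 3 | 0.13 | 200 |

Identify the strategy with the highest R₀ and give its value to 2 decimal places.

249.98

Strategy P: R₀ = 0.56×10 + 0.26×162 + 0.11×322 = 83.1400
Strategy Q: R₀ = 0.51×348 + 0.25×186 + 0.13×200 = 249.9800
Highest R₀: strategy Q with 249.9800.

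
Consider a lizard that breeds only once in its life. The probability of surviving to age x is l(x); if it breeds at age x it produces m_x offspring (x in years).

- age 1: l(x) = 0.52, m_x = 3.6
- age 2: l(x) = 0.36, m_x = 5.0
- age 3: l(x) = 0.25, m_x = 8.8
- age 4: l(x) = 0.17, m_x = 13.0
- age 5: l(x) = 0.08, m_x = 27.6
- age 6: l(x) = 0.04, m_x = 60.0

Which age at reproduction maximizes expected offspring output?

Expected offspring if breeding at age x = l(x) × m_x:
  age 1: 0.52 × 3.6 = 1.872
  age 2: 0.36 × 5.0 = 1.800
  age 3: 0.25 × 8.8 = 2.200
  age 4: 0.17 × 13.0 = 2.210
  age 5: 0.08 × 27.6 = 2.208
  age 6: 0.04 × 60.0 = 2.400
Maximum at age 6 (2.400).

6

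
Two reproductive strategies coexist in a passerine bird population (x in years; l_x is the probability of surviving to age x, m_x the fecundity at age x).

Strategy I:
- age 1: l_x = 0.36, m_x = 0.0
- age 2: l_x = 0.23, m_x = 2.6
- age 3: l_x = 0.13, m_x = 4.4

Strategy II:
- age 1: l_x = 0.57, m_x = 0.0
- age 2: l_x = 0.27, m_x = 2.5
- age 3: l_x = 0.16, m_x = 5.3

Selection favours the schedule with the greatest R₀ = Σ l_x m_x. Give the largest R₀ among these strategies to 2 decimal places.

1.52

Strategy I: R₀ = 0.36×0.0 + 0.23×2.6 + 0.13×4.4 = 1.1700
Strategy II: R₀ = 0.57×0.0 + 0.27×2.5 + 0.16×5.3 = 1.5230
Highest R₀: strategy II with 1.5230.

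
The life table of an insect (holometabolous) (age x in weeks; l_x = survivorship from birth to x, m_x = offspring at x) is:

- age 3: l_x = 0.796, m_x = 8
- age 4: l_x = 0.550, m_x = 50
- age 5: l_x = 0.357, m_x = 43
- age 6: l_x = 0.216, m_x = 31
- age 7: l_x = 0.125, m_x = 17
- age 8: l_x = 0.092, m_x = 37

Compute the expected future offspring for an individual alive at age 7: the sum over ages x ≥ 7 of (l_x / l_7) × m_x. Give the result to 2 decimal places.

44.23

l_7 = 0.125. Conditional survival from age 7 to x is l_x / l_7.
  x=7: (0.125/0.125) × 17 = 17.0000
  x=8: (0.092/0.125) × 37 = 27.2320
Sum = 17.0000 + 27.2320 = 44.2320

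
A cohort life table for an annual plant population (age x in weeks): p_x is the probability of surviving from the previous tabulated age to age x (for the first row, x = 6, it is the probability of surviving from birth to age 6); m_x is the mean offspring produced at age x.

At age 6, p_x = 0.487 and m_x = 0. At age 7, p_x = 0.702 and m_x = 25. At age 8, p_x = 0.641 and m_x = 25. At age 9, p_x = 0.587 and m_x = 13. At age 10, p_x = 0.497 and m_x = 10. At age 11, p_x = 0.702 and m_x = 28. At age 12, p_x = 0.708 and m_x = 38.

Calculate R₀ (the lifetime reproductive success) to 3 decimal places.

Survivorship from birth: l_x = p_6·p_7·…·p_x.
  l_6 = 0.48700
  l_7 = 0.34187
  l_8 = 0.21914
  l_9 = 0.12864
  l_10 = 0.06393
  l_11 = 0.04488
  l_12 = 0.03178
R₀ = Σ l_x m_x:
  age 6: 0.48700 × 0 = 0.0000
  age 7: 0.34187 × 25 = 8.5467
  age 8: 0.21914 × 25 = 5.4785
  age 9: 0.12864 × 13 = 1.6723
  age 10: 0.06393 × 10 = 0.6393
  age 11: 0.04488 × 28 = 1.2566
  age 12: 0.03178 × 38 = 1.2076
R₀ = 0.0000 + 8.5467 + 5.4785 + 1.6723 + 0.6393 + 1.2566 + 1.2076 = 18.8011

18.801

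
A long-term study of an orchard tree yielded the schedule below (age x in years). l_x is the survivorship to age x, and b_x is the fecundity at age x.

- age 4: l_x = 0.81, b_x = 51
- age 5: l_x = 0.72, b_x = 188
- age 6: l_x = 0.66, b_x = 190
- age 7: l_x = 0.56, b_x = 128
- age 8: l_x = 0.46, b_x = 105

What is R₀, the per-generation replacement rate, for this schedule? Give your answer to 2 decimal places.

R₀ = Σ l_x b_x:
  age 4: 0.81 × 51 = 41.3100
  age 5: 0.72 × 188 = 135.3600
  age 6: 0.66 × 190 = 125.4000
  age 7: 0.56 × 128 = 71.6800
  age 8: 0.46 × 105 = 48.3000
R₀ = 41.3100 + 135.3600 + 125.4000 + 71.6800 + 48.3000 = 422.0500

422.05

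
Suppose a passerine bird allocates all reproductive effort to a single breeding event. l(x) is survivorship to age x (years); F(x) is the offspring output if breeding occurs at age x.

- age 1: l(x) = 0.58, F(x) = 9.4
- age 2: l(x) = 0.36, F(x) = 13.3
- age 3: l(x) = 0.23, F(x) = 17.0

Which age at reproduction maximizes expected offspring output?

Expected offspring if breeding at age x = l(x) × F(x):
  age 1: 0.58 × 9.4 = 5.452
  age 2: 0.36 × 13.3 = 4.788
  age 3: 0.23 × 17.0 = 3.910
Maximum at age 1 (5.452).

1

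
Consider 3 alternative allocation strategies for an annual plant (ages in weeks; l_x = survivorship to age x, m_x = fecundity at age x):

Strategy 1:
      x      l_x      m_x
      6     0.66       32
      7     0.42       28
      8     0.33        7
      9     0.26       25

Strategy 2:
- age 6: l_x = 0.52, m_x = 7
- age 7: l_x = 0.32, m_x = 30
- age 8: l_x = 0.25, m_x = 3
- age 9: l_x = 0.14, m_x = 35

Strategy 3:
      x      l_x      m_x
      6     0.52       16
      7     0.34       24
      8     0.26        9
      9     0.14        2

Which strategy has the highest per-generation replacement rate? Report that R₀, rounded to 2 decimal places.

41.69

Strategy 1: R₀ = 0.66×32 + 0.42×28 + 0.33×7 + 0.26×25 = 41.6900
Strategy 2: R₀ = 0.52×7 + 0.32×30 + 0.25×3 + 0.14×35 = 18.8900
Strategy 3: R₀ = 0.52×16 + 0.34×24 + 0.26×9 + 0.14×2 = 19.1000
Highest R₀: strategy 1 with 41.6900.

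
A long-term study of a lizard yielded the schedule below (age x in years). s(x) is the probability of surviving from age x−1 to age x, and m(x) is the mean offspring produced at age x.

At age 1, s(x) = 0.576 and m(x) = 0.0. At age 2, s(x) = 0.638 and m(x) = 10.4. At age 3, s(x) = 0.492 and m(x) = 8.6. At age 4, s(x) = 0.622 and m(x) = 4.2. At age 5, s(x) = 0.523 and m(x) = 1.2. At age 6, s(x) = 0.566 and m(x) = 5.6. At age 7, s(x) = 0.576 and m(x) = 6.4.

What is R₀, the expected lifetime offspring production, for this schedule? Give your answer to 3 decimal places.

Survivorship from birth: l_x = s_1·s_2·…·s_x.
  l_1 = 0.57600
  l_2 = 0.36749
  l_3 = 0.18080
  l_4 = 0.11246
  l_5 = 0.05882
  l_6 = 0.03329
  l_7 = 0.01918
R₀ = Σ l_x m(x):
  age 1: 0.57600 × 0.0 = 0.0000
  age 2: 0.36749 × 10.4 = 3.8219
  age 3: 0.18080 × 8.6 = 1.5549
  age 4: 0.11246 × 4.2 = 0.4723
  age 5: 0.05882 × 1.2 = 0.0706
  age 6: 0.03329 × 5.6 = 0.1864
  age 7: 0.01918 × 6.4 = 0.1228
R₀ = 0.0000 + 3.8219 + 1.5549 + 0.4723 + 0.0706 + 0.1864 + 0.1228 = 6.2289

6.229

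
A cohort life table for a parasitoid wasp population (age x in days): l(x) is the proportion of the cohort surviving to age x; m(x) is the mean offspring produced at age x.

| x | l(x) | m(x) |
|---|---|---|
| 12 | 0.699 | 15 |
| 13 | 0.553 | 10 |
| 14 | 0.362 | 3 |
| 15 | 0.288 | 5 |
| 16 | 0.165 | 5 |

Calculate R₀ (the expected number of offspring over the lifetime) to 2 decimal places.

R₀ = Σ l(x) m(x):
  age 12: 0.699 × 15 = 10.4850
  age 13: 0.553 × 10 = 5.5300
  age 14: 0.362 × 3 = 1.0860
  age 15: 0.288 × 5 = 1.4400
  age 16: 0.165 × 5 = 0.8250
R₀ = 10.4850 + 5.5300 + 1.0860 + 1.4400 + 0.8250 = 19.3660

19.37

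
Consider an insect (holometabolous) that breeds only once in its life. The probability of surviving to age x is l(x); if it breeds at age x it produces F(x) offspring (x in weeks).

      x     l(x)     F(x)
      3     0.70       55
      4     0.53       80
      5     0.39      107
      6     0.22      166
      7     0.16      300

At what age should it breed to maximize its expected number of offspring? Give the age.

7

Expected offspring if breeding at age x = l(x) × F(x):
  age 3: 0.70 × 55 = 38.500
  age 4: 0.53 × 80 = 42.400
  age 5: 0.39 × 107 = 41.730
  age 6: 0.22 × 166 = 36.520
  age 7: 0.16 × 300 = 48.000
Maximum at age 7 (48.000).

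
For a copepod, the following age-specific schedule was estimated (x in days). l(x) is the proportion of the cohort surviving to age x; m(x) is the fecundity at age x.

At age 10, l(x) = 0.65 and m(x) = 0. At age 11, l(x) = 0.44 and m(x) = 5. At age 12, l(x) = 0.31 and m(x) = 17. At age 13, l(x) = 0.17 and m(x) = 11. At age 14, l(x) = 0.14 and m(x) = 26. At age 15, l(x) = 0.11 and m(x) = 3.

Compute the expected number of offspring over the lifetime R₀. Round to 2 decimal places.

R₀ = Σ l(x) m(x):
  age 10: 0.65 × 0 = 0.0000
  age 11: 0.44 × 5 = 2.2000
  age 12: 0.31 × 17 = 5.2700
  age 13: 0.17 × 11 = 1.8700
  age 14: 0.14 × 26 = 3.6400
  age 15: 0.11 × 3 = 0.3300
R₀ = 0.0000 + 2.2000 + 5.2700 + 1.8700 + 3.6400 + 0.3300 = 13.3100

13.31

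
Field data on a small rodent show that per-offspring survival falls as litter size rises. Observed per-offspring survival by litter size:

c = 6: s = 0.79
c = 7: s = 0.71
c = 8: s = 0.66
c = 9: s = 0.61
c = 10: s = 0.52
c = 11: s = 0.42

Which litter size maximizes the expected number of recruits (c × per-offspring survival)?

Expected recruits = c × s(c):
  c=6: 6 × 0.79 = 4.740
  c=7: 7 × 0.71 = 4.970
  c=8: 8 × 0.66 = 5.280
  c=9: 9 × 0.61 = 5.490
  c=10: 10 × 0.52 = 5.200
  c=11: 11 × 0.42 = 4.620
Maximum at c = 9 (5.490 recruits).

9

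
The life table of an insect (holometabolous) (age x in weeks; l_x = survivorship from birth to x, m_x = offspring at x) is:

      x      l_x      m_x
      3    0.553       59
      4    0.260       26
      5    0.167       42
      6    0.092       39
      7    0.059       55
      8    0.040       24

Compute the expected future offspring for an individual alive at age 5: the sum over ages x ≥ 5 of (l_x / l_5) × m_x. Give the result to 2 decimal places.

88.66

l_5 = 0.167. Conditional survival from age 5 to x is l_x / l_5.
  x=5: (0.167/0.167) × 42 = 42.0000
  x=6: (0.092/0.167) × 39 = 21.4850
  x=7: (0.059/0.167) × 55 = 19.4311
  x=8: (0.040/0.167) × 24 = 5.7485
Sum = 42.0000 + 21.4850 + 19.4311 + 5.7485 = 88.6647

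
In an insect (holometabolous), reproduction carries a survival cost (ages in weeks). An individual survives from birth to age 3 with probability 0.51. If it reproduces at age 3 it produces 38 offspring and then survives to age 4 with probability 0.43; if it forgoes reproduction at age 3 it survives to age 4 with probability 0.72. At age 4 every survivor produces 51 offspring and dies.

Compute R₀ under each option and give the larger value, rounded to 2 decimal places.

breed at age 3: R₀ = 0.51 × (38 + 0.43 × 51) = 0.51 × 59.9300 = 30.5643
delay to age 4: R₀ = 0.51 × (0.72 × 51) = 0.51 × 36.7200 = 18.7272
Higher: breed at age 3 (30.5643).

30.56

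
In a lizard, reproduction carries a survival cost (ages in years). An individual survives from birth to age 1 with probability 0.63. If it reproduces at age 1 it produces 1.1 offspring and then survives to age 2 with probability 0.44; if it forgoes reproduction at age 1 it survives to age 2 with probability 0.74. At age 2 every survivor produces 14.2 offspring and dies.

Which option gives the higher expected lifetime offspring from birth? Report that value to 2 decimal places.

6.62

breed at age 1: R₀ = 0.63 × (1.1 + 0.44 × 14.2) = 0.63 × 7.3480 = 4.6292
delay to age 2: R₀ = 0.63 × (0.74 × 14.2) = 0.63 × 10.5080 = 6.6200
Higher: delay to age 2 (6.6200).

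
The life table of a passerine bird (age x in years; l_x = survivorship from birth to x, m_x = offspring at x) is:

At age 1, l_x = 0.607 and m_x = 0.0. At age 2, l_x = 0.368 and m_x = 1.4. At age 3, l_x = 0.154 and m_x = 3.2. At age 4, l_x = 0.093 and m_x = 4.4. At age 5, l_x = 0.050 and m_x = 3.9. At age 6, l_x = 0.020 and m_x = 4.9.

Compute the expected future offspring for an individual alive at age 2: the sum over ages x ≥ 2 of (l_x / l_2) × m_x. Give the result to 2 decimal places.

4.65

l_2 = 0.368. Conditional survival from age 2 to x is l_x / l_2.
  x=2: (0.368/0.368) × 1.4 = 1.4000
  x=3: (0.154/0.368) × 3.2 = 1.3391
  x=4: (0.093/0.368) × 4.4 = 1.1120
  x=5: (0.050/0.368) × 3.9 = 0.5299
  x=6: (0.020/0.368) × 4.9 = 0.2663
Sum = 1.4000 + 1.3391 + 1.1120 + 0.5299 + 0.2663 = 4.6473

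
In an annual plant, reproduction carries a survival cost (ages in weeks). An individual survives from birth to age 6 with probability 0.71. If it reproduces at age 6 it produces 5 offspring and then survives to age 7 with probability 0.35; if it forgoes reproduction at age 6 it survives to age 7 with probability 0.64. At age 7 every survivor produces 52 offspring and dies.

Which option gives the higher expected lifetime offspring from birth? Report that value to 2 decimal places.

breed at age 6: R₀ = 0.71 × (5 + 0.35 × 52) = 0.71 × 23.2000 = 16.4720
delay to age 7: R₀ = 0.71 × (0.64 × 52) = 0.71 × 33.2800 = 23.6288
Higher: delay to age 7 (23.6288).

23.63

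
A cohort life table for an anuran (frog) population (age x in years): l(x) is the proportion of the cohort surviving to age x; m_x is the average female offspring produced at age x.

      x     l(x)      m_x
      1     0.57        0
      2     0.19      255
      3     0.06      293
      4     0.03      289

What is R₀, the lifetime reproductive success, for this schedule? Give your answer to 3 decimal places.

R₀ = Σ l(x) m_x:
  age 1: 0.57 × 0 = 0.0000
  age 2: 0.19 × 255 = 48.4500
  age 3: 0.06 × 293 = 17.5800
  age 4: 0.03 × 289 = 8.6700
R₀ = 0.0000 + 48.4500 + 17.5800 + 8.6700 = 74.7000

74.700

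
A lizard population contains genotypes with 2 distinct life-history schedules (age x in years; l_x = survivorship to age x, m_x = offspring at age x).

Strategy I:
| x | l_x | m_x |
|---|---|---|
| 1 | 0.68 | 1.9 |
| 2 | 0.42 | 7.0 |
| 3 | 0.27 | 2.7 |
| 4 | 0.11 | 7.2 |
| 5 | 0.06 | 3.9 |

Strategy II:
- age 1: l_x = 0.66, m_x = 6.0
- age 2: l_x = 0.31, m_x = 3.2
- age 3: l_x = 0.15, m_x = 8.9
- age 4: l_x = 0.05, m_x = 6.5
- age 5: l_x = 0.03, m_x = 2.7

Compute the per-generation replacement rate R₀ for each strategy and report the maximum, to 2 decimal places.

Strategy I: R₀ = 0.68×1.9 + 0.42×7.0 + 0.27×2.7 + 0.11×7.2 + 0.06×3.9 = 5.9870
Strategy II: R₀ = 0.66×6.0 + 0.31×3.2 + 0.15×8.9 + 0.05×6.5 + 0.03×2.7 = 6.6930
Highest R₀: strategy II with 6.6930.

6.69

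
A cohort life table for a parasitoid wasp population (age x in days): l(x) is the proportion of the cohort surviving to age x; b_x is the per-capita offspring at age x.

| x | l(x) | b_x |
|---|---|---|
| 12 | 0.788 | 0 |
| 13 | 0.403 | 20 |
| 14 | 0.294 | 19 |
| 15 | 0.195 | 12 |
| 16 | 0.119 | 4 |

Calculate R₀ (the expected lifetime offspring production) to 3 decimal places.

16.462

R₀ = Σ l(x) b_x:
  age 12: 0.788 × 0 = 0.0000
  age 13: 0.403 × 20 = 8.0600
  age 14: 0.294 × 19 = 5.5860
  age 15: 0.195 × 12 = 2.3400
  age 16: 0.119 × 4 = 0.4760
R₀ = 0.0000 + 8.0600 + 5.5860 + 2.3400 + 0.4760 = 16.4620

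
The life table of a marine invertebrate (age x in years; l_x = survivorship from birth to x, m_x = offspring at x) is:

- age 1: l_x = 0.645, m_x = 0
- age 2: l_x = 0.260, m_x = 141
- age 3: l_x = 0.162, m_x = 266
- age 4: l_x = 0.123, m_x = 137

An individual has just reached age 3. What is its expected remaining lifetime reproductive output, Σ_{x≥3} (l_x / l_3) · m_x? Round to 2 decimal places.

l_3 = 0.162. Conditional survival from age 3 to x is l_x / l_3.
  x=3: (0.162/0.162) × 266 = 266.0000
  x=4: (0.123/0.162) × 137 = 104.0185
Sum = 266.0000 + 104.0185 = 370.0185

370.02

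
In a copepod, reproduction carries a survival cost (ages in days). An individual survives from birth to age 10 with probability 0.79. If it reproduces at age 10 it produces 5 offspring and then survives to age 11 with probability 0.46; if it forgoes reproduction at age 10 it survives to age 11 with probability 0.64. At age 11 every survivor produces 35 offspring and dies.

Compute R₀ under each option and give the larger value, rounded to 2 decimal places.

17.70

breed at age 10: R₀ = 0.79 × (5 + 0.46 × 35) = 0.79 × 21.1000 = 16.6690
delay to age 11: R₀ = 0.79 × (0.64 × 35) = 0.79 × 22.4000 = 17.6960
Higher: delay to age 11 (17.6960).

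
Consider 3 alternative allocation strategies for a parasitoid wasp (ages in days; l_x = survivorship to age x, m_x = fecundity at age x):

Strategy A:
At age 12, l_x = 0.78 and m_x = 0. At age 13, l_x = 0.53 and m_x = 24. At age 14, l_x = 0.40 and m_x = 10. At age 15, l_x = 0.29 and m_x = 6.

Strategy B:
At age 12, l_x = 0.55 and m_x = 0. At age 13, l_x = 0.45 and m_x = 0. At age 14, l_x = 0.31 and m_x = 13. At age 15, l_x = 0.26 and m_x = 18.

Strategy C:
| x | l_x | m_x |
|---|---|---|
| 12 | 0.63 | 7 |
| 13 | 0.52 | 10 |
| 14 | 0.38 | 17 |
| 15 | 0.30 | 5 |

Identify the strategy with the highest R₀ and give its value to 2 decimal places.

18.46

Strategy A: R₀ = 0.78×0 + 0.53×24 + 0.40×10 + 0.29×6 = 18.4600
Strategy B: R₀ = 0.55×0 + 0.45×0 + 0.31×13 + 0.26×18 = 8.7100
Strategy C: R₀ = 0.63×7 + 0.52×10 + 0.38×17 + 0.30×5 = 17.5700
Highest R₀: strategy A with 18.4600.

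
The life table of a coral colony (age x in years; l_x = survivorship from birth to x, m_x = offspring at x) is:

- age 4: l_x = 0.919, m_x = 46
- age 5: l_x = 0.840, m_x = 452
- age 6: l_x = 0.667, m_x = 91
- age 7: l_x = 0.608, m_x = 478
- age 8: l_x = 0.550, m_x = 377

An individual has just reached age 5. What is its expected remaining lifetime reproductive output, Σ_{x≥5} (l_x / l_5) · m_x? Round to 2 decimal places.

1117.08

l_5 = 0.840. Conditional survival from age 5 to x is l_x / l_5.
  x=5: (0.840/0.840) × 452 = 452.0000
  x=6: (0.667/0.840) × 91 = 72.2583
  x=7: (0.608/0.840) × 478 = 345.9810
  x=8: (0.550/0.840) × 377 = 246.8452
Sum = 452.0000 + 72.2583 + 345.9810 + 246.8452 = 1117.0845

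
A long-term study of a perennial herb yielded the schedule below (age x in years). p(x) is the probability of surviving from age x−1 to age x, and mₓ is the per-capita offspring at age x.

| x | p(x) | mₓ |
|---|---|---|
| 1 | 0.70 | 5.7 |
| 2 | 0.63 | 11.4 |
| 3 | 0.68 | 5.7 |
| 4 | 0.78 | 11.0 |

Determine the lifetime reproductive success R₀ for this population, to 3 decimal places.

Survivorship from birth: l_x = p_1·p_2·…·p_x.
  l_1 = 0.70000
  l_2 = 0.44100
  l_3 = 0.29988
  l_4 = 0.23391
R₀ = Σ l_x mₓ:
  age 1: 0.70000 × 5.7 = 3.9900
  age 2: 0.44100 × 11.4 = 5.0274
  age 3: 0.29988 × 5.7 = 1.7093
  age 4: 0.23391 × 11.0 = 2.5730
R₀ = 3.9900 + 5.0274 + 1.7093 + 2.5730 = 13.2997

13.300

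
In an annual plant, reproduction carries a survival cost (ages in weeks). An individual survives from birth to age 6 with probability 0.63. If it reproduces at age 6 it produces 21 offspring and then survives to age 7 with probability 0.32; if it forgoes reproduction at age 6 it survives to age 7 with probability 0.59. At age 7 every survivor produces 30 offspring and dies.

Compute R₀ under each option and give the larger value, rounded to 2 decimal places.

19.28

breed at age 6: R₀ = 0.63 × (21 + 0.32 × 30) = 0.63 × 30.6000 = 19.2780
delay to age 7: R₀ = 0.63 × (0.59 × 30) = 0.63 × 17.7000 = 11.1510
Higher: breed at age 6 (19.2780).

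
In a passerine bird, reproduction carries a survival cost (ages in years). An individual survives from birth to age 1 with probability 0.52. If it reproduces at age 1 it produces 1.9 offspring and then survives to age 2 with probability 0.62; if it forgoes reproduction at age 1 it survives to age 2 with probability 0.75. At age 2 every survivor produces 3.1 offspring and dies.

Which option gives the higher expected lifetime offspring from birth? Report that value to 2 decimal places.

1.99

breed at age 1: R₀ = 0.52 × (1.9 + 0.62 × 3.1) = 0.52 × 3.8220 = 1.9874
delay to age 2: R₀ = 0.52 × (0.75 × 3.1) = 0.52 × 2.3250 = 1.2090
Higher: breed at age 1 (1.9874).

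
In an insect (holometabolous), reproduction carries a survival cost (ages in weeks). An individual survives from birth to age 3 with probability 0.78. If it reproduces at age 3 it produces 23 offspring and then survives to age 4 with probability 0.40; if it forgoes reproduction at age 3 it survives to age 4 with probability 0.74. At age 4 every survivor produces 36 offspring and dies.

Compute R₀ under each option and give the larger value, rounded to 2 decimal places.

29.17

breed at age 3: R₀ = 0.78 × (23 + 0.40 × 36) = 0.78 × 37.4000 = 29.1720
delay to age 4: R₀ = 0.78 × (0.74 × 36) = 0.78 × 26.6400 = 20.7792
Higher: breed at age 3 (29.1720).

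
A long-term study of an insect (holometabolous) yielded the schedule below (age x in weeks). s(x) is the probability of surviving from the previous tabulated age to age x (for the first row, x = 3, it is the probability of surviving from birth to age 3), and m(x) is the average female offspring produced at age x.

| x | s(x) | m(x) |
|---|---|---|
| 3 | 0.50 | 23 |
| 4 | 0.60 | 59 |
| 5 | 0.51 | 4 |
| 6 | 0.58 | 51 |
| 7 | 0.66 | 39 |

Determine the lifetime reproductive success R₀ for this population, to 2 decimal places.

36.62

Survivorship from birth: l_x = s_3·s_4·…·s_x.
  l_3 = 0.50000
  l_4 = 0.30000
  l_5 = 0.15300
  l_6 = 0.08874
  l_7 = 0.05857
R₀ = Σ l_x m(x):
  age 3: 0.50000 × 23 = 11.5000
  age 4: 0.30000 × 59 = 17.7000
  age 5: 0.15300 × 4 = 0.6120
  age 6: 0.08874 × 51 = 4.5257
  age 7: 0.05857 × 39 = 2.2842
R₀ = 11.5000 + 17.7000 + 0.6120 + 4.5257 + 2.2842 = 36.6220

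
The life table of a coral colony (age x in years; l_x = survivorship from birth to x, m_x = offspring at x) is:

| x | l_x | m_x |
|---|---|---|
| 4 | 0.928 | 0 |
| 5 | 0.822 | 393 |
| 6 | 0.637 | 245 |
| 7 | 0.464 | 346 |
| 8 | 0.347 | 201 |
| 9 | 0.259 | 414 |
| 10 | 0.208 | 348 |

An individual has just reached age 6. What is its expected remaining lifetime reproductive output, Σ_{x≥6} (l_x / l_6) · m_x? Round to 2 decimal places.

888.49

l_6 = 0.637. Conditional survival from age 6 to x is l_x / l_6.
  x=6: (0.637/0.637) × 245 = 245.0000
  x=7: (0.464/0.637) × 346 = 252.0314
  x=8: (0.347/0.637) × 201 = 109.4929
  x=9: (0.259/0.637) × 414 = 168.3297
  x=10: (0.208/0.637) × 348 = 113.6327
Sum = 245.0000 + 252.0314 + 109.4929 + 168.3297 + 113.6327 = 888.4867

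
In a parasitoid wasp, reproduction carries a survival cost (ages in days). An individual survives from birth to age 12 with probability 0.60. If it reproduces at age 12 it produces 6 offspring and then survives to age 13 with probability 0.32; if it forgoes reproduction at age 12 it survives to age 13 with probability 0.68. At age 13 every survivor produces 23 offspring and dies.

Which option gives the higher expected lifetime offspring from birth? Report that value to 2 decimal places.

breed at age 12: R₀ = 0.60 × (6 + 0.32 × 23) = 0.60 × 13.3600 = 8.0160
delay to age 13: R₀ = 0.60 × (0.68 × 23) = 0.60 × 15.6400 = 9.3840
Higher: delay to age 13 (9.3840).

9.38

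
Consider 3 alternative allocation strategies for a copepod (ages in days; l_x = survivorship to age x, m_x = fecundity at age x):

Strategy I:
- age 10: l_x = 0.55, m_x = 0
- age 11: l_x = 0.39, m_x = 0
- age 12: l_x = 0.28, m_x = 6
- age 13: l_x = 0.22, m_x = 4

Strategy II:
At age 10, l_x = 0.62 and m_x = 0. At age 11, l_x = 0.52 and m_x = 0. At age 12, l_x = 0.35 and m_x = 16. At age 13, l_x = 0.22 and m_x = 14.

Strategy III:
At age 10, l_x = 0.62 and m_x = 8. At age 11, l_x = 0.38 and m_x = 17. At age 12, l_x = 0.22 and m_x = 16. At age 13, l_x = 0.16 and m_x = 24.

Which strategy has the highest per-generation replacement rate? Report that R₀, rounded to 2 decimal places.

Strategy I: R₀ = 0.55×0 + 0.39×0 + 0.28×6 + 0.22×4 = 2.5600
Strategy II: R₀ = 0.62×0 + 0.52×0 + 0.35×16 + 0.22×14 = 8.6800
Strategy III: R₀ = 0.62×8 + 0.38×17 + 0.22×16 + 0.16×24 = 18.7800
Highest R₀: strategy III with 18.7800.

18.78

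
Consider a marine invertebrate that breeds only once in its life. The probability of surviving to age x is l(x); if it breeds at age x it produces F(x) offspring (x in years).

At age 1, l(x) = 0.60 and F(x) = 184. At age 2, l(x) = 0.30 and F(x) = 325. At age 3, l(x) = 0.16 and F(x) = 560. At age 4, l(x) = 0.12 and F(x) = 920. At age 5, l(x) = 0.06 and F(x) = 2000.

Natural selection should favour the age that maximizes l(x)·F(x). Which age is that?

5

Expected offspring if breeding at age x = l(x) × F(x):
  age 1: 0.60 × 184 = 110.400
  age 2: 0.30 × 325 = 97.500
  age 3: 0.16 × 560 = 89.600
  age 4: 0.12 × 920 = 110.400
  age 5: 0.06 × 2000 = 120.000
Maximum at age 5 (120.000).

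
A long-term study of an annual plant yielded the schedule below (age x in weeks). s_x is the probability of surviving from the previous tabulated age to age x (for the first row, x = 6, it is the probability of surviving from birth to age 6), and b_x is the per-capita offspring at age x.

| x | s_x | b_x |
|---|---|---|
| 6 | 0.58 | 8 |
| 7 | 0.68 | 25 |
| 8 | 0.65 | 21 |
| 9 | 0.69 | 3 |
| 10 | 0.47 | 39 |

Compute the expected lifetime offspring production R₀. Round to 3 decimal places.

Survivorship from birth: l_x = s_6·s_7·…·s_x.
  l_6 = 0.58000
  l_7 = 0.39440
  l_8 = 0.25636
  l_9 = 0.17689
  l_10 = 0.08314
R₀ = Σ l_x b_x:
  age 6: 0.58000 × 8 = 4.6400
  age 7: 0.39440 × 25 = 9.8600
  age 8: 0.25636 × 21 = 5.3836
  age 9: 0.17689 × 3 = 0.5307
  age 10: 0.08314 × 39 = 3.2425
R₀ = 4.6400 + 9.8600 + 5.3836 + 0.5307 + 3.2425 = 23.6567

23.657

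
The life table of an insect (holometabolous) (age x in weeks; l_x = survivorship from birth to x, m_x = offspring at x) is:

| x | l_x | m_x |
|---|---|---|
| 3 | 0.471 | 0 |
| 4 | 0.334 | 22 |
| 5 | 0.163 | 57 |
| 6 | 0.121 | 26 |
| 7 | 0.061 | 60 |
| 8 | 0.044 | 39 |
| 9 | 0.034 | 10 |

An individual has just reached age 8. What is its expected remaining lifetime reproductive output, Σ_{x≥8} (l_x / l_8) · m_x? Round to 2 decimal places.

l_8 = 0.044. Conditional survival from age 8 to x is l_x / l_8.
  x=8: (0.044/0.044) × 39 = 39.0000
  x=9: (0.034/0.044) × 10 = 7.7273
Sum = 39.0000 + 7.7273 = 46.7273

46.73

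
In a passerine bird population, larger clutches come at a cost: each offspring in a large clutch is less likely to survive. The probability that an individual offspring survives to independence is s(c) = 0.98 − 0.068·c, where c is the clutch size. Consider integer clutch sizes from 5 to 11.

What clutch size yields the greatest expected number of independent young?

7

Expected independent young = c × s(c):
  c=5: 5 × 0.640 = 3.200
  c=6: 6 × 0.572 = 3.432
  c=7: 7 × 0.504 = 3.528
  c=8: 8 × 0.436 = 3.488
  c=9: 9 × 0.368 = 3.312
  c=10: 10 × 0.300 = 3.000
  c=11: 11 × 0.232 = 2.552
Maximum at c = 7 (3.528 independent young).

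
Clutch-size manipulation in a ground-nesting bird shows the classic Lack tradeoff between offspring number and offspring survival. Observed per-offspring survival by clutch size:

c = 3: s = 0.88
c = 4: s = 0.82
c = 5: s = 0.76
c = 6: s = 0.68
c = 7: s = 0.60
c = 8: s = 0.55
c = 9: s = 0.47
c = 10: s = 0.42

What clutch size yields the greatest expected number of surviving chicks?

8

Expected surviving chicks = c × s(c):
  c=3: 3 × 0.88 = 2.640
  c=4: 4 × 0.82 = 3.280
  c=5: 5 × 0.76 = 3.800
  c=6: 6 × 0.68 = 4.080
  c=7: 7 × 0.60 = 4.200
  c=8: 8 × 0.55 = 4.400
  c=9: 9 × 0.47 = 4.230
  c=10: 10 × 0.42 = 4.200
Maximum at c = 8 (4.400 surviving chicks).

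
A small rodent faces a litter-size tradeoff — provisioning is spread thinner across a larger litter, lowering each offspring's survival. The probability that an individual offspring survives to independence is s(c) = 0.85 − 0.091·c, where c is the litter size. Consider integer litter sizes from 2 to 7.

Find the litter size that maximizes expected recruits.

Expected recruits = c × s(c):
  c=2: 2 × 0.668 = 1.336
  c=3: 3 × 0.577 = 1.731
  c=4: 4 × 0.486 = 1.944
  c=5: 5 × 0.395 = 1.975
  c=6: 6 × 0.304 = 1.824
  c=7: 7 × 0.213 = 1.491
Maximum at c = 5 (1.975 recruits).

5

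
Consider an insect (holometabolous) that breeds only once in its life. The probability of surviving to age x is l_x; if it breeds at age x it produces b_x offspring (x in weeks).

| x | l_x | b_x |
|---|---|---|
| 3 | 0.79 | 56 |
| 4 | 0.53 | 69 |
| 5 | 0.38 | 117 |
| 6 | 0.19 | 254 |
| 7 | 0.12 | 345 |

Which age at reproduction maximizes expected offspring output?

Expected offspring if breeding at age x = l_x × b_x:
  age 3: 0.79 × 56 = 44.240
  age 4: 0.53 × 69 = 36.570
  age 5: 0.38 × 117 = 44.460
  age 6: 0.19 × 254 = 48.260
  age 7: 0.12 × 345 = 41.400
Maximum at age 6 (48.260).

6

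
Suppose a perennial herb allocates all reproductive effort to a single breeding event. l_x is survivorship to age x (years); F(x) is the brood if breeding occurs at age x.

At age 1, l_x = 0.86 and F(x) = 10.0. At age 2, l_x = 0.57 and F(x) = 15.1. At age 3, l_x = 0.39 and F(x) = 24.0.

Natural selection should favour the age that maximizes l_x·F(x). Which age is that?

Expected offspring if breeding at age x = l_x × F(x):
  age 1: 0.86 × 10.0 = 8.600
  age 2: 0.57 × 15.1 = 8.607
  age 3: 0.39 × 24.0 = 9.360
Maximum at age 3 (9.360).

3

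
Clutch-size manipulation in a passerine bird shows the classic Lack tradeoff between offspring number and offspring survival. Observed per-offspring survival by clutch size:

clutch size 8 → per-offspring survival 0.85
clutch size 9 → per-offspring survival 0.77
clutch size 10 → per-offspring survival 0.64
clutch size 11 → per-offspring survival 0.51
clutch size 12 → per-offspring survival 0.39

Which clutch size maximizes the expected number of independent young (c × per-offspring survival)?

9

Expected independent young = c × s(c):
  c=8: 8 × 0.85 = 6.800
  c=9: 9 × 0.77 = 6.930
  c=10: 10 × 0.64 = 6.400
  c=11: 11 × 0.51 = 5.610
  c=12: 12 × 0.39 = 4.680
Maximum at c = 9 (6.930 independent young).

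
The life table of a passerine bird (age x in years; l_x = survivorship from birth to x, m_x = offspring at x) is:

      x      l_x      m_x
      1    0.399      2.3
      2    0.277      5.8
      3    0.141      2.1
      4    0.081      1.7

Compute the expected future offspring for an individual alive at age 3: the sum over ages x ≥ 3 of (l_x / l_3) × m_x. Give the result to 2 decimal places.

3.08

l_3 = 0.141. Conditional survival from age 3 to x is l_x / l_3.
  x=3: (0.141/0.141) × 2.1 = 2.1000
  x=4: (0.081/0.141) × 1.7 = 0.9766
Sum = 2.1000 + 0.9766 = 3.0766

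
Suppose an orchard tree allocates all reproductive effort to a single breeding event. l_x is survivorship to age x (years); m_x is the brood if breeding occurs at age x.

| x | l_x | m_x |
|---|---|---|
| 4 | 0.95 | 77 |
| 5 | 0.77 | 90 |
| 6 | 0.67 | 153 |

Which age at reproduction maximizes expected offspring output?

Expected offspring if breeding at age x = l_x × m_x:
  age 4: 0.95 × 77 = 73.150
  age 5: 0.77 × 90 = 69.300
  age 6: 0.67 × 153 = 102.510
Maximum at age 6 (102.510).

6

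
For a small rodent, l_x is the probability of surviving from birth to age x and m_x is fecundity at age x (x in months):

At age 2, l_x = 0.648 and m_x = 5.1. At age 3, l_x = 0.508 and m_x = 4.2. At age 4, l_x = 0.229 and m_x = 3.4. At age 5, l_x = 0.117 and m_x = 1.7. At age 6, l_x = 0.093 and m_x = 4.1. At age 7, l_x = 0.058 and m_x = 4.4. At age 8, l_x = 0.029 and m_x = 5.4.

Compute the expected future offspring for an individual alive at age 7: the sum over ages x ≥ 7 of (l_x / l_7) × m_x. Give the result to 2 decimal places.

7.10

l_7 = 0.058. Conditional survival from age 7 to x is l_x / l_7.
  x=7: (0.058/0.058) × 4.4 = 4.4000
  x=8: (0.029/0.058) × 5.4 = 2.7000
Sum = 4.4000 + 2.7000 = 7.1000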